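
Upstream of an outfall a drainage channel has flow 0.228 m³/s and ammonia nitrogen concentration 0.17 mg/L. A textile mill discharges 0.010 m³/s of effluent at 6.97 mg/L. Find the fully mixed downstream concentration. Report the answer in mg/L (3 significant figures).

0.456 mg/L

By mass balance at complete mixing, C = (0.01·6.97 + 0.228·0.17) / (0.01 + 0.228) = 0.1085/0.238 = 0.4557 mg/L.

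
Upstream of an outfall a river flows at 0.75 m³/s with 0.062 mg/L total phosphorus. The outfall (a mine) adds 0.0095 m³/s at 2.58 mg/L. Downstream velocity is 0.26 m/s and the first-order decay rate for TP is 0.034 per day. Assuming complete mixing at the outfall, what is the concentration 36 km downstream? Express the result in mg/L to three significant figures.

0.0885 mg/L

After complete mixing, C₀ = (0.0095·2.58 + 0.75·0.062) / 0.7595 = 0.0935 mg/L.
Travel time t = 3.6e+04 m / 0.26 m/s = 1.385e+05 s = 1.603 d.
C = 0.0935·exp(−0.034·1.603) = 0.0935·0.947 = 0.08854 mg/L.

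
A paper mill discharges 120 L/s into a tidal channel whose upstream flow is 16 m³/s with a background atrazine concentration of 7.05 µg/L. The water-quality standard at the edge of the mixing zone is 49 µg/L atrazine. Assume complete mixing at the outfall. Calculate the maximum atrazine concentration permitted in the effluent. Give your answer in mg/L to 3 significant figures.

120 L/s = 0.12 m³/s.
7.05 µg/L = 0.00705 mg/L.
49 µg/L = 0.049 mg/L.
Mass balance: 0.049·16.12 = 0.12·Cₑ + 16·0.00705.
Cₑ = (0.7899 − 0.1128) / 0.12 = 5.642 mg/L.

5.64 mg/L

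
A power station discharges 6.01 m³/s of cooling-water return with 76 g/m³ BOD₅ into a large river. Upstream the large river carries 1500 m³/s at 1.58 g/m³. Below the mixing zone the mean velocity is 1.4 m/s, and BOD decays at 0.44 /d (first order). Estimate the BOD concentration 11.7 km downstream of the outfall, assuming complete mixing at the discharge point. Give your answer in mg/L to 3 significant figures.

After complete mixing, C₀ = (6.01·76 + 1500·1.58) / 1506 = 1.877 mg/L.
Travel time t = 1.17e+04 m / 1.4 m/s = 8357 s = 0.09673 d.
C = 1.877·exp(−0.44·0.09673) = 1.877·0.9583 = 1.799 mg/L.

1.80 mg/L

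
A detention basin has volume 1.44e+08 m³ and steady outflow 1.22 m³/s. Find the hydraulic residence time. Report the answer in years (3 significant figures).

Q = 1.22 m³/s × 3.156e+07 s/yr = 3.85e+07 m³/yr.
Hydraulic residence time τ = V/Q = 1.44e+08/3.85e+07 = 3.74 yr.

3.74 yr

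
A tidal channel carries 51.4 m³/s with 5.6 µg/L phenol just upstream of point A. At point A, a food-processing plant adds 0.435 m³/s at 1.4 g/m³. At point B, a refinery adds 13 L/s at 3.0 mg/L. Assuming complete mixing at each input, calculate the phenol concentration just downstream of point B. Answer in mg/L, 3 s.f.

5.6 µg/L = 0.0056 mg/L.
After input A: C = (51.4·0.0056 + 0.435·1.4) / 51.84 = 0.0173 mg/L.
13 L/s = 0.013 m³/s.
After input B: C = (51.84·0.0173 + 0.013·3) / 51.85 = 0.01805 mg/L.

0.0180 mg/L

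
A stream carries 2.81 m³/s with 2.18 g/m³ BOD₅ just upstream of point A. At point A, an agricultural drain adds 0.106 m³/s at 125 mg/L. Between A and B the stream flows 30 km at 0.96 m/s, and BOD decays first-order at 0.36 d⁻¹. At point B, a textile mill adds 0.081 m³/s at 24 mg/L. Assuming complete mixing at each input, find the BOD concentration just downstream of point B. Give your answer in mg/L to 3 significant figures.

6.32 mg/L

After input A: C = (2.81·2.18 + 0.106·125) / 2.916 = 6.645 mg/L.
Over the 30 km reach to input B (t = 3.125e+04 s = 0.3617 d), decay gives C = 6.645·exp(−0.36·0.3617) = 5.833 mg/L.
After input B: C = (2.916·5.833 + 0.081·24) / 2.997 = 6.324 mg/L.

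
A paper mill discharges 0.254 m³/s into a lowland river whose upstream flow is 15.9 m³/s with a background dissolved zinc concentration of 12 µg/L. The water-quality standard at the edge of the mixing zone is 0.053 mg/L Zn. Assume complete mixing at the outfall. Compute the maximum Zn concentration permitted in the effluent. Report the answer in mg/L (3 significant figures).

12 µg/L = 0.012 mg/L.
Mass balance: 0.053·16.15 = 0.254·Cₑ + 15.9·0.012.
Cₑ = (0.8562 − 0.1908) / 0.254 = 2.62 mg/L.

2.62 mg/L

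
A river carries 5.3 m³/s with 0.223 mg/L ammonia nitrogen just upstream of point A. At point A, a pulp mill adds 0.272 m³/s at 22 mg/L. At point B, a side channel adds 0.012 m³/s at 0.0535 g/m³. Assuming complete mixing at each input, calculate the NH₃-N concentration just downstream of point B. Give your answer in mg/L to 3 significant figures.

After input A: C = (5.3·0.223 + 0.272·22) / 5.572 = 1.286 mg/L.
After input B: C = (5.572·1.286 + 0.012·0.0535) / 5.584 = 1.283 mg/L.

1.28 mg/L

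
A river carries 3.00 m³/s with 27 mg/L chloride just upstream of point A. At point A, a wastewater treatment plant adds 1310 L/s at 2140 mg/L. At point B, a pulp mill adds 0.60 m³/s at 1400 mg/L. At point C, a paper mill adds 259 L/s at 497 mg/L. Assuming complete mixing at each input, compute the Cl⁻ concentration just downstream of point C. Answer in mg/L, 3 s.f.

745 mg/L

1310 L/s = 1.31 m³/s.
After input A: C = (3·27 + 1.31·2140) / 4.31 = 669.2 mg/L.
After input B: C = (4.31·669.2 + 0.6·1400) / 4.91 = 758.5 mg/L.
259 L/s = 0.259 m³/s.
After input C: C = (4.91·758.5 + 0.259·497) / 5.169 = 745.4 mg/L.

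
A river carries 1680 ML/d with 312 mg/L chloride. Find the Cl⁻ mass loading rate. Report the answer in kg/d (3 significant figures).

1680 ML/d = 19.44 m³/s.
Mass flux = Q·C = 19.44 m³/s × 312 g/m³ = 6067 g/s.
= 6067 g/s × 86.4 = 5.242e+05 kg/d.

524000 kg/d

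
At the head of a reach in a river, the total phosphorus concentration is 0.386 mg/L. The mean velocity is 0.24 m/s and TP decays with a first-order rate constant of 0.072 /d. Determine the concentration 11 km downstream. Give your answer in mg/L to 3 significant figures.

0.372 mg/L

Travel time t = 11 km / 0.24 m/s = 1.1e+04/0.24 = 4.583e+04 s = 0.5305 d.
First-order decay: C = 0.386·exp(−0.072·0.5305) = 0.386·0.9625 = 0.3715 mg/L.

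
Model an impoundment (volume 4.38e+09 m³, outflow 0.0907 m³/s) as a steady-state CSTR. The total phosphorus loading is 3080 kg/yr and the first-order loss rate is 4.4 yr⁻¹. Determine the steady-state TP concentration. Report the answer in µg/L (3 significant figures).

Outflow Q = 0.0907 m³/s × 3.156e+07 s/yr = 2.862e+06 m³/yr.
Steady-state CSTR mass balance: W = Q·C + k·V·C, so C = W/(Q + kV).
Q + kV = 2.862e+06 + 4.4·4.38e+09 = 1.927e+10 m³/yr.
C = 3080/1.927e+10 = 1.598e-07 kg/m³ = 0.0001598 mg/L = 0.1598 µg/L.

0.160 µg/L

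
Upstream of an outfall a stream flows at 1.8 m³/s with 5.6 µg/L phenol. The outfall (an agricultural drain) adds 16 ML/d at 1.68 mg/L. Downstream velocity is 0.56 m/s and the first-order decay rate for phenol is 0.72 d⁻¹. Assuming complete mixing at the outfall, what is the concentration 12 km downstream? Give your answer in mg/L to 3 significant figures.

16 ML/d = 0.1852 m³/s.
5.6 µg/L = 0.0056 mg/L.
After complete mixing, C₀ = (0.1852·1.68 + 1.8·0.0056) / 1.985 = 0.1618 mg/L.
Travel time t = 1.2e+04 m / 0.56 m/s = 2.143e+04 s = 0.248 d.
C = 0.1618·exp(−0.72·0.248) = 0.1618·0.8365 = 0.1353 mg/L.

0.135 mg/L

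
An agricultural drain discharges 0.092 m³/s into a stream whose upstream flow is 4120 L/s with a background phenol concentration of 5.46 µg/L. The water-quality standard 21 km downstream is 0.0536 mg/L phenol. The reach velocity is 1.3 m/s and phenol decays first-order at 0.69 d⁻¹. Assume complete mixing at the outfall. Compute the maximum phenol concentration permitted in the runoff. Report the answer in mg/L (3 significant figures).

2.55 mg/L

4120 L/s = 4.12 m³/s.
5.46 µg/L = 0.00546 mg/L.
Travel time to the compliance point: t = 2.1e+04/1.3 = 1.615e+04 s = 0.187 d; decay factor exp(−0.69·0.187) = 0.879.
So the concentration just after mixing may be at most 0.0536/0.879 = 0.06098 mg/L.
Mass balance: 0.06098·4.212 = 0.092·Cₑ + 4.12·0.00546.
Cₑ = (0.2569 − 0.0225) / 0.092 = 2.547 mg/L.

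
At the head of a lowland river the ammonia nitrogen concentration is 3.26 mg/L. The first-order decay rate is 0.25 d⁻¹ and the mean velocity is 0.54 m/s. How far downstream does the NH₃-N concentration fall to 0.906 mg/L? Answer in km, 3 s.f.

239 km

From C = C₀·e^(−kt), t = ln(C₀/C)/k = ln(3.26/0.906)/0.25 = 1.28/0.25 = 5.122 d.
Distance = v·t = 0.54 m/s × 4.425e+05 s = 2.39e+05 m = 239 km.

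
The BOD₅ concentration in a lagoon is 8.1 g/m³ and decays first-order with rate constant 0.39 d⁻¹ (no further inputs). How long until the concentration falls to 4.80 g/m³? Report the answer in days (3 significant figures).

1.34 d

t = ln(C₀/C)/k = ln(8.1/4.80)/0.39 = 0.5232/0.39 = 1.342 d.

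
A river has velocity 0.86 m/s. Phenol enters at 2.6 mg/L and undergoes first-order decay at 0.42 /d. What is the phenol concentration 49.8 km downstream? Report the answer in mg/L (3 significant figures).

Travel time t = 49.8 km / 0.86 m/s = 4.98e+04/0.86 = 5.791e+04 s = 0.6702 d.
First-order decay: C = 2.6·exp(−0.42·0.6702) = 2.6·0.7547 = 1.962 mg/L.

1.96 mg/L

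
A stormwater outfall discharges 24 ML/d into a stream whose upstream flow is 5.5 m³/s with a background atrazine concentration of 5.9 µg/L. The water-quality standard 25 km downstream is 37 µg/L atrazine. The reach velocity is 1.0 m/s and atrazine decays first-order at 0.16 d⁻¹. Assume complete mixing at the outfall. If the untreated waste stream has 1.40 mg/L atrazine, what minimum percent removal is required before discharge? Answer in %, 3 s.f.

24 ML/d = 0.2778 m³/s.
5.9 µg/L = 0.0059 mg/L.
37 µg/L = 0.037 mg/L.
Travel time to the compliance point: t = 2.5e+04/1.0 = 2.5e+04 s = 0.2894 d; decay factor exp(−0.16·0.2894) = 0.9548.
So the concentration just after mixing may be at most 0.037/0.9548 = 0.03875 mg/L.
Mass balance: 0.03875·5.778 = 0.2778·Cₑ + 5.5·0.0059.
Cₑ = (0.2239 − 0.03245) / 0.2778 = 0.6892 mg/L.
Required removal = 1 − 0.6892/1.40 = 50.77 %.

50.8 %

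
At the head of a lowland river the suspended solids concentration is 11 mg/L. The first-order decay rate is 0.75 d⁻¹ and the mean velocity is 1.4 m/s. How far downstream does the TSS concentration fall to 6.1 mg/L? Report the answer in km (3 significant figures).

95.1 km

From C = C₀·e^(−kt), t = ln(C₀/C)/k = ln(11/6.1)/0.75 = 0.5896/0.75 = 0.7861 d.
Distance = v·t = 1.4 m/s × 6.792e+04 s = 9.509e+04 m = 95.09 km.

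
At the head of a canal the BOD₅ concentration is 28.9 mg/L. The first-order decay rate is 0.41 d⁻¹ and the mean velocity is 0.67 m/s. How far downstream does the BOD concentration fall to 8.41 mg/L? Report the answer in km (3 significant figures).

From C = C₀·e^(−kt), t = ln(C₀/C)/k = ln(28.9/8.41)/0.41 = 1.234/0.41 = 3.011 d.
Distance = v·t = 0.67 m/s × 2.601e+05 s = 1.743e+05 m = 174.3 km.

174 km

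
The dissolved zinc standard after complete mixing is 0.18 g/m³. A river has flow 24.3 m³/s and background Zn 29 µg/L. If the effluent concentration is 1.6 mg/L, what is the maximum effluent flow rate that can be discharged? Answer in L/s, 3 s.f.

2580 L/s

29 µg/L = 0.029 mg/L.
Mass balance at complete mixing: C_std·(Q_w + Q_r) = Q_w·C_e + Q_r·C_b.
Rearranging, Q_w = Q_r·(C_std − C_b)/(C_e − C_std) = 24.3·(0.18 − 0.029) / (1.6 − 0.18) = 2.584 m³/s.
= 2584 L/s.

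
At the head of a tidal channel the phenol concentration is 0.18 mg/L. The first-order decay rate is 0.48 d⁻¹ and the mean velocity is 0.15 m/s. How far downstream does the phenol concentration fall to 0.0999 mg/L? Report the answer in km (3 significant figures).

From C = C₀·e^(−kt), t = ln(C₀/C)/k = ln(0.18/0.0999)/0.48 = 0.5888/0.48 = 1.227 d.
Distance = v·t = 0.15 m/s × 1.06e+05 s = 1.59e+04 m = 15.9 km.

15.9 km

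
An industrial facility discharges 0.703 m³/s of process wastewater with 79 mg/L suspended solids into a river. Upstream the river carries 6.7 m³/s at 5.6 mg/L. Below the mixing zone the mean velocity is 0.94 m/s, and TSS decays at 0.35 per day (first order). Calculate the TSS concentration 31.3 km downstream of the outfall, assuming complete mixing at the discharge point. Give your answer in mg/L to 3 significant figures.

After complete mixing, C₀ = (0.703·79 + 6.7·5.6) / 7.403 = 12.57 mg/L.
Travel time t = 3.13e+04 m / 0.94 m/s = 3.33e+04 s = 0.3854 d.
C = 12.57·exp(−0.35·0.3854) = 12.57·0.8738 = 10.98 mg/L.

11.0 mg/L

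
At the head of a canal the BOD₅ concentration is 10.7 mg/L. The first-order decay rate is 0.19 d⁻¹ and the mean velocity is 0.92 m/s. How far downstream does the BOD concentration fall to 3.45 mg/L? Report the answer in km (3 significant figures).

From C = C₀·e^(−kt), t = ln(C₀/C)/k = ln(10.7/3.45)/0.19 = 1.132/0.19 = 5.957 d.
Distance = v·t = 0.92 m/s × 5.147e+05 s = 4.735e+05 m = 473.5 km.

474 km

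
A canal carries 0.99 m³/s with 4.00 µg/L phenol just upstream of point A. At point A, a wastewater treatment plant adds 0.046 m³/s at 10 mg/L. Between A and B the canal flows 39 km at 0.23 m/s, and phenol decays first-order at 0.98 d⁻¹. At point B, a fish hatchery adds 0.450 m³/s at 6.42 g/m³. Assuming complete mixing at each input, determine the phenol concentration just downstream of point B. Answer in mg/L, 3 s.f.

4.00 µg/L = 0.004 mg/L.
After input A: C = (0.99·0.004 + 0.046·10) / 1.036 = 0.4478 mg/L.
Over the 39 km reach to input B (t = 1.696e+05 s = 1.963 d), decay gives C = 0.4478·exp(−0.98·1.963) = 0.06544 mg/L.
After input B: C = (1.036·0.06544 + 0.45·6.42) / 1.486 = 1.99 mg/L.

1.99 mg/L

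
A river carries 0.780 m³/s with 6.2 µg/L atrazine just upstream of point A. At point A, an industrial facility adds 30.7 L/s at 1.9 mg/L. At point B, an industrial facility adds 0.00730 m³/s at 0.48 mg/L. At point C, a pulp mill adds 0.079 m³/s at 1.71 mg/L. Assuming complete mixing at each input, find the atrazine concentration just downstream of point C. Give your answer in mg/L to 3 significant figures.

0.225 mg/L

6.2 µg/L = 0.0062 mg/L.
30.7 L/s = 0.0307 m³/s.
After input A: C = (0.78·0.0062 + 0.0307·1.9) / 0.8107 = 0.07792 mg/L.
After input B: C = (0.8107·0.07792 + 0.0073·0.48) / 0.818 = 0.0815 mg/L.
After input C: C = (0.818·0.0815 + 0.079·1.71) / 0.897 = 0.2249 mg/L.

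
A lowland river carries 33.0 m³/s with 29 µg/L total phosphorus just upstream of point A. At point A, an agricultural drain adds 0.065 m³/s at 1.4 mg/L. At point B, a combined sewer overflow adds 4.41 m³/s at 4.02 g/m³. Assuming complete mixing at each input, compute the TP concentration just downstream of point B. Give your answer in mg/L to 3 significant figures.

29 µg/L = 0.029 mg/L.
After input A: C = (33·0.029 + 0.065·1.4) / 33.06 = 0.0317 mg/L.
After input B: C = (33.06·0.0317 + 4.41·4.02) / 37.47 = 0.501 mg/L.

0.501 mg/L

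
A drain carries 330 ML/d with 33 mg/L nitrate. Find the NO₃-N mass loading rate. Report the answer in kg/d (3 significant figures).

10900 kg/d

330 ML/d = 3.819 m³/s.
Mass flux = Q·C = 3.819 m³/s × 33 g/m³ = 126 g/s.
= 126 g/s × 86.4 = 1.089e+04 kg/d.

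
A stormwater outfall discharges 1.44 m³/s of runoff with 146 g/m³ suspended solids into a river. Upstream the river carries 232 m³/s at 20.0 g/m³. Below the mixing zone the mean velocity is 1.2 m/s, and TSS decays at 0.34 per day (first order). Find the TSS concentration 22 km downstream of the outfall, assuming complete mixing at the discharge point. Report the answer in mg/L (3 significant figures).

19.3 mg/L

After complete mixing, C₀ = (1.44·146 + 232·20) / 233.4 = 20.78 mg/L.
Travel time t = 2.2e+04 m / 1.2 m/s = 1.833e+04 s = 0.2122 d.
C = 20.78·exp(−0.34·0.2122) = 20.78·0.9304 = 19.33 mg/L.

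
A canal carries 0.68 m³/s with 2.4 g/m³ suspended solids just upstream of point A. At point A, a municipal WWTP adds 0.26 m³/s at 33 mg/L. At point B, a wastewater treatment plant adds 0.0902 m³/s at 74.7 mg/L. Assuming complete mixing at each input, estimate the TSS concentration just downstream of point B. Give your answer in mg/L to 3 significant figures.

After input A: C = (0.68·2.4 + 0.26·33) / 0.94 = 10.86 mg/L.
After input B: C = (0.94·10.86 + 0.0902·74.7) / 1.03 = 16.45 mg/L.

16.5 mg/L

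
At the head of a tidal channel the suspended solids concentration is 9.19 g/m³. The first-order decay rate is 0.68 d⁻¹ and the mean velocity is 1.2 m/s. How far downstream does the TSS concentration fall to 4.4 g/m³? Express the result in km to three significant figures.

112 km

From C = C₀·e^(−kt), t = ln(C₀/C)/k = ln(9.19/4.4)/0.68 = 0.7365/0.68 = 1.083 d.
Distance = v·t = 1.2 m/s × 9.358e+04 s = 1.123e+05 m = 112.3 km.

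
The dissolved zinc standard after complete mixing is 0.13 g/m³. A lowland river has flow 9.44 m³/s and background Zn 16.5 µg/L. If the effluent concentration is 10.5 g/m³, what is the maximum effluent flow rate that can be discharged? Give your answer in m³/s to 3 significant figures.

16.5 µg/L = 0.0165 mg/L.
Mass balance at complete mixing: C_std·(Q_w + Q_r) = Q_w·C_e + Q_r·C_b.
Rearranging, Q_w = Q_r·(C_std − C_b)/(C_e − C_std) = 9.44·(0.13 − 0.0165) / (10.5 − 0.13) = 0.1033 m³/s.

0.103 m³/s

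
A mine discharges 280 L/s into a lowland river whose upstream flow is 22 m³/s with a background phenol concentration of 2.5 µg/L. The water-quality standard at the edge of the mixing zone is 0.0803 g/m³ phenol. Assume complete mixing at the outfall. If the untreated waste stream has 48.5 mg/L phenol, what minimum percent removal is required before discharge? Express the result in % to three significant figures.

280 L/s = 0.28 m³/s.
2.5 µg/L = 0.0025 mg/L.
Mass balance: 0.0803·22.28 = 0.28·Cₑ + 22·0.0025.
Cₑ = (1.789 − 0.055) / 0.28 = 6.193 mg/L.
Required removal = 1 − 6.193/48.5 = 87.23 %.

87.2 %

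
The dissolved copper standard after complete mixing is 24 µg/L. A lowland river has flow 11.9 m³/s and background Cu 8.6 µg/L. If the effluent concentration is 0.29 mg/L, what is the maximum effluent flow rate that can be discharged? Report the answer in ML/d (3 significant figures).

8.6 µg/L = 0.0086 mg/L.
24 µg/L = 0.024 mg/L.
Mass balance at complete mixing: C_std·(Q_w + Q_r) = Q_w·C_e + Q_r·C_b.
Rearranging, Q_w = Q_r·(C_std − C_b)/(C_e − C_std) = 11.9·(0.024 − 0.0086) / (0.29 − 0.024) = 0.6889 m³/s.
= 59.53 ML/d.

59.5 ML/d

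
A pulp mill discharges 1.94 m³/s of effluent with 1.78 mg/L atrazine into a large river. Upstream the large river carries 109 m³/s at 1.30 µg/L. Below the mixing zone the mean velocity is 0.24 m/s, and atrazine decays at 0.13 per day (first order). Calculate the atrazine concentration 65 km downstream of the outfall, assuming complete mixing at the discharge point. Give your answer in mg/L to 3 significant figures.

0.0216 mg/L

1.30 µg/L = 0.0013 mg/L.
After complete mixing, C₀ = (1.94·1.78 + 109·0.0013) / 110.9 = 0.0324 mg/L.
Travel time t = 6.5e+04 m / 0.24 m/s = 2.708e+05 s = 3.135 d.
C = 0.0324·exp(−0.13·3.135) = 0.0324·0.6653 = 0.02156 mg/L.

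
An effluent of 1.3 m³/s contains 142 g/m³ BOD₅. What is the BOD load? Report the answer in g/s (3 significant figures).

Mass flux = Q·C = 1.3 m³/s × 142 g/m³ = 184.6 g/s.

185 g/s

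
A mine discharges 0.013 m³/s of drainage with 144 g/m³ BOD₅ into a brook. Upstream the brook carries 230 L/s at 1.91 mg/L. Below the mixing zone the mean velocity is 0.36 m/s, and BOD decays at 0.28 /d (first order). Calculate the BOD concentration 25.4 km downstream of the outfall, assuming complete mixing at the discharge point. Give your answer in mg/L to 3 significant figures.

7.57 mg/L

230 L/s = 0.23 m³/s.
After complete mixing, C₀ = (0.013·144 + 0.23·1.91) / 0.243 = 9.512 mg/L.
Travel time t = 2.54e+04 m / 0.36 m/s = 7.056e+04 s = 0.8166 d.
C = 9.512·exp(−0.28·0.8166) = 9.512·0.7956 = 7.567 mg/L.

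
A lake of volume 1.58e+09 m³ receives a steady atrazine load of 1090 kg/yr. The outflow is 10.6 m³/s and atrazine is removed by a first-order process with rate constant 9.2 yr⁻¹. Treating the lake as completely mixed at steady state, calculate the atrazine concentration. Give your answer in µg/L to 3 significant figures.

Outflow Q = 10.6 m³/s × 3.156e+07 s/yr = 3.345e+08 m³/yr.
Steady-state CSTR mass balance: W = Q·C + k·V·C, so C = W/(Q + kV).
Q + kV = 3.345e+08 + 9.2·1.58e+09 = 1.487e+10 m³/yr.
C = 1090/1.487e+10 = 7.33e-08 kg/m³ = 7.33e-05 mg/L = 0.0733 µg/L.

0.0733 µg/L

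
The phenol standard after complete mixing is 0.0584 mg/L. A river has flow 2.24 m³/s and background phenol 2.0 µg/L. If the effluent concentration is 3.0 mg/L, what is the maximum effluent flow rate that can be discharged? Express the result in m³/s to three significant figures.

0.0429 m³/s

2.0 µg/L = 0.002 mg/L.
Mass balance at complete mixing: C_std·(Q_w + Q_r) = Q_w·C_e + Q_r·C_b.
Rearranging, Q_w = Q_r·(C_std − C_b)/(C_e − C_std) = 2.24·(0.0584 − 0.002) / (3 − 0.0584) = 0.04295 m³/s.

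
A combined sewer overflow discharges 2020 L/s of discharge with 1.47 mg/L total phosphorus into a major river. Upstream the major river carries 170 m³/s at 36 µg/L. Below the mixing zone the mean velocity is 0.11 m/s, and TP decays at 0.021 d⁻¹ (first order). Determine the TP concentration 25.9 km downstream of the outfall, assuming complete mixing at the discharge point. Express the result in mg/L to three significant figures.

0.0499 mg/L

2020 L/s = 2.02 m³/s.
36 µg/L = 0.036 mg/L.
After complete mixing, C₀ = (2.02·1.47 + 170·0.036) / 172 = 0.05284 mg/L.
Travel time t = 2.59e+04 m / 0.11 m/s = 2.355e+05 s = 2.725 d.
C = 0.05284·exp(−0.021·2.725) = 0.05284·0.9444 = 0.0499 mg/L.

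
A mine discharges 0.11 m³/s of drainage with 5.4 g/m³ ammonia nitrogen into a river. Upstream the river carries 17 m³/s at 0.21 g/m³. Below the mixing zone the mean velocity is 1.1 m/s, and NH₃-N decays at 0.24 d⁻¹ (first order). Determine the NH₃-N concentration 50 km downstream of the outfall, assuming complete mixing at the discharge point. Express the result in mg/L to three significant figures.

After complete mixing, C₀ = (0.11·5.4 + 17·0.21) / 17.11 = 0.2434 mg/L.
Travel time t = 5e+04 m / 1.1 m/s = 4.545e+04 s = 0.5261 d.
C = 0.2434·exp(−0.24·0.5261) = 0.2434·0.8814 = 0.2145 mg/L.

0.214 mg/L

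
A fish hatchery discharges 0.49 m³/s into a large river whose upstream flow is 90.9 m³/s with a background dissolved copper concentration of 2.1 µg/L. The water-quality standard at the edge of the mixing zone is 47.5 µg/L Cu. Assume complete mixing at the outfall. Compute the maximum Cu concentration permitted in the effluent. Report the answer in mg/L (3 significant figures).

8.47 mg/L

2.1 µg/L = 0.0021 mg/L.
47.5 µg/L = 0.0475 mg/L.
Mass balance: 0.0475·91.39 = 0.49·Cₑ + 90.9·0.0021.
Cₑ = (4.341 − 0.1909) / 0.49 = 8.47 mg/L.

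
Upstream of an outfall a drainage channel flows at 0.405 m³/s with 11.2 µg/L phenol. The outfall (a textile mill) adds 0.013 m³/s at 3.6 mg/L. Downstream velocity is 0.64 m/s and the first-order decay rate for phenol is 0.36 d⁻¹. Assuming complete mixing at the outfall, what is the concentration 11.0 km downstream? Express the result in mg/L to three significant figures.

11.2 µg/L = 0.0112 mg/L.
After complete mixing, C₀ = (0.013·3.6 + 0.405·0.0112) / 0.418 = 0.1228 mg/L.
Travel time t = 1.1e+04 m / 0.64 m/s = 1.719e+04 s = 0.1989 d.
C = 0.1228·exp(−0.36·0.1989) = 0.1228·0.9309 = 0.1143 mg/L.

0.114 mg/L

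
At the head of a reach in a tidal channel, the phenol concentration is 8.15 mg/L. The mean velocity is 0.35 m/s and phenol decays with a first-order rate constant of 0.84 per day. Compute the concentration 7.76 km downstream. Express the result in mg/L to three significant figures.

Travel time t = 7.76 km / 0.35 m/s = 7760/0.35 = 2.217e+04 s = 0.2566 d.
First-order decay: C = 8.15·exp(−0.84·0.2566) = 8.15·0.8061 = 6.57 mg/L.

6.57 mg/L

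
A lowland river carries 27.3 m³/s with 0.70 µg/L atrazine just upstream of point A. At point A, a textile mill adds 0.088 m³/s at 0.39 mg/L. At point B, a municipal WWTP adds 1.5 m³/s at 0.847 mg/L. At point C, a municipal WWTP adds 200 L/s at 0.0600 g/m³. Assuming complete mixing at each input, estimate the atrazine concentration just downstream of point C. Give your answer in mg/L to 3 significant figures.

0.70 µg/L = 0.0007 mg/L.
After input A: C = (27.3·0.0007 + 0.088·0.39) / 27.39 = 0.001951 mg/L.
After input B: C = (27.39·0.001951 + 1.5·0.847) / 28.89 = 0.04583 mg/L.
200 L/s = 0.2 m³/s.
After input C: C = (28.89·0.04583 + 0.2·0.06) / 29.09 = 0.04593 mg/L.

0.0459 mg/L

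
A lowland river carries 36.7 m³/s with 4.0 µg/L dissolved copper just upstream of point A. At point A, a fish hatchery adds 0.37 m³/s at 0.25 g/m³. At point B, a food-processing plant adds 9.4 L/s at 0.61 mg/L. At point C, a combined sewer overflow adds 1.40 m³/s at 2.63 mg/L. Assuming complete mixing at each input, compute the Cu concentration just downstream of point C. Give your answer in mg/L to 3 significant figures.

0.102 mg/L

4.0 µg/L = 0.004 mg/L.
After input A: C = (36.7·0.004 + 0.37·0.25) / 37.07 = 0.006455 mg/L.
9.4 L/s = 0.0094 m³/s.
After input B: C = (37.07·0.006455 + 0.0094·0.61) / 37.08 = 0.006608 mg/L.
After input C: C = (37.08·0.006608 + 1.4·2.63) / 38.48 = 0.1021 mg/L.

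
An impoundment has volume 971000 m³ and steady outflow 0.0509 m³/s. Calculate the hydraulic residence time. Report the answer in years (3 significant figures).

Q = 0.0509 m³/s × 3.156e+07 s/yr = 1.606e+06 m³/yr.
Hydraulic residence time τ = V/Q = 971000/1.606e+06 = 0.6045 yr.

0.605 yr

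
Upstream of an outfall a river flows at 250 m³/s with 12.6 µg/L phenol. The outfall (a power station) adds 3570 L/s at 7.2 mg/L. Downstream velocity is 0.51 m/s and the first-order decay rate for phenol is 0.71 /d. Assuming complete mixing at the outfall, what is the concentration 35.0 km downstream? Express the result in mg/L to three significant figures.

0.0647 mg/L

3570 L/s = 3.57 m³/s.
12.6 µg/L = 0.0126 mg/L.
After complete mixing, C₀ = (3.57·7.2 + 250·0.0126) / 253.6 = 0.1138 mg/L.
Travel time t = 3.5e+04 m / 0.51 m/s = 6.863e+04 s = 0.7943 d.
C = 0.1138·exp(−0.71·0.7943) = 0.1138·0.569 = 0.06474 mg/L.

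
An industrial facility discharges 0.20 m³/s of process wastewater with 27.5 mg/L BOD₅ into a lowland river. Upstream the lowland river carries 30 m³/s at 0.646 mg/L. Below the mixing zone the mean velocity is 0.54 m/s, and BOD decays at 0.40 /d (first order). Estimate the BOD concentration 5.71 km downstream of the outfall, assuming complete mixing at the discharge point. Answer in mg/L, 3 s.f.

After complete mixing, C₀ = (0.2·27.5 + 30·0.646) / 30.2 = 0.8238 mg/L.
Travel time t = 5710 m / 0.54 m/s = 1.057e+04 s = 0.1224 d.
C = 0.8238·exp(−0.40·0.1224) = 0.8238·0.9522 = 0.7845 mg/L.

0.784 mg/L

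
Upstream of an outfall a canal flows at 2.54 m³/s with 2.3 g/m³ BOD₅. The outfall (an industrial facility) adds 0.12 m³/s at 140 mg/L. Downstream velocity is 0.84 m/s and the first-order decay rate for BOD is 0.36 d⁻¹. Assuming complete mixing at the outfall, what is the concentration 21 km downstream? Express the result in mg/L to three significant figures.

7.67 mg/L

After complete mixing, C₀ = (0.12·140 + 2.54·2.3) / 2.66 = 8.512 mg/L.
Travel time t = 2.1e+04 m / 0.84 m/s = 2.5e+04 s = 0.2894 d.
C = 8.512·exp(−0.36·0.2894) = 8.512·0.9011 = 7.67 mg/L.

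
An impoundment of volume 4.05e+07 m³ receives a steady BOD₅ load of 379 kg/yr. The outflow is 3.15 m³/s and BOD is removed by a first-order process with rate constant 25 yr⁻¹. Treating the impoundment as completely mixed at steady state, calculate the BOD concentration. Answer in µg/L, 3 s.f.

0.341 µg/L

Outflow Q = 3.15 m³/s × 3.156e+07 s/yr = 9.941e+07 m³/yr.
Steady-state CSTR mass balance: W = Q·C + k·V·C, so C = W/(Q + kV).
Q + kV = 9.941e+07 + 25·4.05e+07 = 1.112e+09 m³/yr.
C = 379/1.112e+09 = 3.409e-07 kg/m³ = 0.0003409 mg/L = 0.3409 µg/L.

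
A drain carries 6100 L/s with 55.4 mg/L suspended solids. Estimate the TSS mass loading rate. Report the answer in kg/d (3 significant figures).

6100 L/s = 6.1 m³/s.
Mass flux = Q·C = 6.1 m³/s × 55.4 g/m³ = 337.9 g/s.
= 337.9 g/s × 86.4 = 2.92e+04 kg/d.

29200 kg/d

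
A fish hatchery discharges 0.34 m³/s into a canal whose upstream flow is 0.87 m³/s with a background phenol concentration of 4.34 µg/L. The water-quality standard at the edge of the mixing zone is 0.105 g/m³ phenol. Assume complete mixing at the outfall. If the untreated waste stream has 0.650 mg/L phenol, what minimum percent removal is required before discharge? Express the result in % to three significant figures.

44.2 %

4.34 µg/L = 0.00434 mg/L.
Mass balance: 0.105·1.21 = 0.34·Cₑ + 0.87·0.00434.
Cₑ = (0.127 − 0.003776) / 0.34 = 0.3626 mg/L.
Required removal = 1 − 0.3626/0.650 = 44.22 %.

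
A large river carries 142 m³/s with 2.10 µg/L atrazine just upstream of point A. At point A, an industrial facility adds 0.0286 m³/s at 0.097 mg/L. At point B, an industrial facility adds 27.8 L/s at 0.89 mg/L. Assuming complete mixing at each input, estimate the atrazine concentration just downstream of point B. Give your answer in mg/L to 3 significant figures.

2.10 µg/L = 0.0021 mg/L.
After input A: C = (142·0.0021 + 0.0286·0.097) / 142 = 0.002119 mg/L.
27.8 L/s = 0.0278 m³/s.
After input B: C = (142·0.002119 + 0.0278·0.89) / 142.1 = 0.002293 mg/L.

0.00229 mg/L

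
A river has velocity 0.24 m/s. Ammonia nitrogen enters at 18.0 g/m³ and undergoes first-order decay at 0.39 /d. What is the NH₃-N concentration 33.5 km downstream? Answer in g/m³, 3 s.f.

9.59 g/m³

Travel time t = 33.5 km / 0.24 m/s = 3.35e+04/0.24 = 1.396e+05 s = 1.616 d.
First-order decay: C = 18.0·exp(−0.39·1.616) = 18.0·0.5326 = 9.586 g/m³.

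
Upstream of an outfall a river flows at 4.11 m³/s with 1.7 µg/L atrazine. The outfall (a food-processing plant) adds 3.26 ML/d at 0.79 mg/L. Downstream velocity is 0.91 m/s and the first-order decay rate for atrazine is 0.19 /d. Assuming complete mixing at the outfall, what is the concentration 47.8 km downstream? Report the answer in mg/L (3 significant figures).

0.00790 mg/L

3.26 ML/d = 0.03773 m³/s.
1.7 µg/L = 0.0017 mg/L.
After complete mixing, C₀ = (0.03773·0.79 + 4.11·0.0017) / 4.148 = 0.008871 mg/L.
Travel time t = 4.78e+04 m / 0.91 m/s = 5.253e+04 s = 0.608 d.
C = 0.008871·exp(−0.19·0.608) = 0.008871·0.8909 = 0.007903 mg/L.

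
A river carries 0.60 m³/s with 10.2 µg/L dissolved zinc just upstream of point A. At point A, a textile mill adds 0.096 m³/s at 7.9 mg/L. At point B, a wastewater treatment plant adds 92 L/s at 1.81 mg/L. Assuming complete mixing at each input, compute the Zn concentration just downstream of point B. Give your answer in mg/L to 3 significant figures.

1.18 mg/L

10.2 µg/L = 0.0102 mg/L.
After input A: C = (0.6·0.0102 + 0.096·7.9) / 0.696 = 1.098 mg/L.
92 L/s = 0.092 m³/s.
After input B: C = (0.696·1.098 + 0.092·1.81) / 0.788 = 1.182 mg/L.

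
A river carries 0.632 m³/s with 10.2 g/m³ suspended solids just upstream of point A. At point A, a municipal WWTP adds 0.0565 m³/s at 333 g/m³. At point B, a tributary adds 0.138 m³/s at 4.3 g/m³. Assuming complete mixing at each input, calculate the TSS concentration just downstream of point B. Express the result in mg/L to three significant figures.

After input A: C = (0.632·10.2 + 0.0565·333) / 0.6885 = 36.69 mg/L.
After input B: C = (0.6885·36.69 + 0.138·4.3) / 0.8265 = 31.28 mg/L.

31.3 mg/L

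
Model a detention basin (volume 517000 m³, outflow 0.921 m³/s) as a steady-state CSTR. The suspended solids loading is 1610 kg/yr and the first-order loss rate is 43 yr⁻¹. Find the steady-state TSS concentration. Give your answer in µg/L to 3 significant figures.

31.4 µg/L

Outflow Q = 0.921 m³/s × 3.156e+07 s/yr = 2.906e+07 m³/yr.
Steady-state CSTR mass balance: W = Q·C + k·V·C, so C = W/(Q + kV).
Q + kV = 2.906e+07 + 43·517000 = 5.13e+07 m³/yr.
C = 1610/5.13e+07 = 3.139e-05 kg/m³ = 0.03139 mg/L = 31.39 µg/L.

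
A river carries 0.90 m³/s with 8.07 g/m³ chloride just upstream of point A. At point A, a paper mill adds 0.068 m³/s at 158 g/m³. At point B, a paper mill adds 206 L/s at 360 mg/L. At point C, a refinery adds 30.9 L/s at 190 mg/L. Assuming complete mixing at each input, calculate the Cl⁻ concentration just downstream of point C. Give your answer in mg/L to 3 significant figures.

After input A: C = (0.9·8.07 + 0.068·158) / 0.968 = 18.6 mg/L.
206 L/s = 0.206 m³/s.
After input B: C = (0.968·18.6 + 0.206·360) / 1.174 = 78.51 mg/L.
30.9 L/s = 0.0309 m³/s.
After input C: C = (1.174·78.51 + 0.0309·190) / 1.205 = 81.37 mg/L.

81.4 mg/L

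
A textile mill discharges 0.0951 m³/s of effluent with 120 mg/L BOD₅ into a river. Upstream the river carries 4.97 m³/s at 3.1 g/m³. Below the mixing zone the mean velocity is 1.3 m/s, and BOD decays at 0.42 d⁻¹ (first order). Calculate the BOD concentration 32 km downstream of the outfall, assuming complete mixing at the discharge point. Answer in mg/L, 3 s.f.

After complete mixing, C₀ = (0.0951·120 + 4.97·3.1) / 5.065 = 5.295 mg/L.
Travel time t = 3.2e+04 m / 1.3 m/s = 2.462e+04 s = 0.2849 d.
C = 5.295·exp(−0.42·0.2849) = 5.295·0.8872 = 4.698 mg/L.

4.70 mg/L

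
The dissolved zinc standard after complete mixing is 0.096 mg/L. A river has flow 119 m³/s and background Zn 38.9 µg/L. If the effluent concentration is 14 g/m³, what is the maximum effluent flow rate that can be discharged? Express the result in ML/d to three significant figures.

38.9 µg/L = 0.0389 mg/L.
Mass balance at complete mixing: C_std·(Q_w + Q_r) = Q_w·C_e + Q_r·C_b.
Rearranging, Q_w = Q_r·(C_std − C_b)/(C_e − C_std) = 119·(0.096 − 0.0389) / (14 − 0.096) = 0.4887 m³/s.
= 42.22 ML/d.

42.2 ML/d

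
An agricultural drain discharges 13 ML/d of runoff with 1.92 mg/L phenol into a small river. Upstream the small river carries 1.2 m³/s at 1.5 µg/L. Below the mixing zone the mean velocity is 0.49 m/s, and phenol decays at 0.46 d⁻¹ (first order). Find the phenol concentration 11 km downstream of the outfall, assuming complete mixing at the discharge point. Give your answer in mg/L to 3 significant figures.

13 ML/d = 0.1505 m³/s.
1.5 µg/L = 0.0015 mg/L.
After complete mixing, C₀ = (0.1505·1.92 + 1.2·0.0015) / 1.35 = 0.2153 mg/L.
Travel time t = 1.1e+04 m / 0.49 m/s = 2.245e+04 s = 0.2598 d.
C = 0.2153·exp(−0.46·0.2598) = 0.2153·0.8873 = 0.191 mg/L.

0.191 mg/L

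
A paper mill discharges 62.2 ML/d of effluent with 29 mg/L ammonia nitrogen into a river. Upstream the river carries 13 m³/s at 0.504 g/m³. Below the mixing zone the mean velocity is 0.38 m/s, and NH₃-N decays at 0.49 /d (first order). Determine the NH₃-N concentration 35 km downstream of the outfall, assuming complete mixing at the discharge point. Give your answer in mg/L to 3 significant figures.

62.2 ML/d = 0.7199 m³/s.
After complete mixing, C₀ = (0.7199·29 + 13·0.504) / 13.72 = 1.999 mg/L.
Travel time t = 3.5e+04 m / 0.38 m/s = 9.211e+04 s = 1.066 d.
C = 1.999·exp(−0.49·1.066) = 1.999·0.5931 = 1.186 mg/L.

1.19 mg/L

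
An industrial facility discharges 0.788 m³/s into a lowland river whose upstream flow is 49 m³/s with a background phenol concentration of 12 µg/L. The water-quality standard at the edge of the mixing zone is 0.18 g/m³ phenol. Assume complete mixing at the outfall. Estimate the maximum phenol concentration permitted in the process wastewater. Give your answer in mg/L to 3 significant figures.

10.6 mg/L

12 µg/L = 0.012 mg/L.
Mass balance: 0.18·49.79 = 0.788·Cₑ + 49·0.012.
Cₑ = (8.962 − 0.588) / 0.788 = 10.63 mg/L.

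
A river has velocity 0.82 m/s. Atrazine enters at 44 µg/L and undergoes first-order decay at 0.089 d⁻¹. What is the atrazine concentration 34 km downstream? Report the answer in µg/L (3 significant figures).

42.2 µg/L

Travel time t = 34 km / 0.82 m/s = 3.4e+04/0.82 = 4.146e+04 s = 0.4799 d.
First-order decay: C = 44·exp(−0.089·0.4799) = 44·0.9582 = 42.16 µg/L.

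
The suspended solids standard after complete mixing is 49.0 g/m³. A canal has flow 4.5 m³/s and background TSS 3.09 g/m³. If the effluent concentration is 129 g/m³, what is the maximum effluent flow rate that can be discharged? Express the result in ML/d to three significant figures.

223 ML/d

Mass balance at complete mixing: C_std·(Q_w + Q_r) = Q_w·C_e + Q_r·C_b.
Rearranging, Q_w = Q_r·(C_std − C_b)/(C_e − C_std) = 4.5·(49 − 3.09) / (129 − 49) = 2.582 m³/s.
= 223.1 ML/d.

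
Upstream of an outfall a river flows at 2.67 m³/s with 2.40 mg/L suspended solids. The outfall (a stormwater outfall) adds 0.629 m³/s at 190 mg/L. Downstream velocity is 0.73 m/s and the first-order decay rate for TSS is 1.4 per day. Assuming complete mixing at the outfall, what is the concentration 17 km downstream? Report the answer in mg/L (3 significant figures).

After complete mixing, C₀ = (0.629·190 + 2.67·2.4) / 3.299 = 38.17 mg/L.
Travel time t = 1.7e+04 m / 0.73 m/s = 2.329e+04 s = 0.2695 d.
C = 38.17·exp(−1.4·0.2695) = 38.17·0.6857 = 26.17 mg/L.

26.2 mg/L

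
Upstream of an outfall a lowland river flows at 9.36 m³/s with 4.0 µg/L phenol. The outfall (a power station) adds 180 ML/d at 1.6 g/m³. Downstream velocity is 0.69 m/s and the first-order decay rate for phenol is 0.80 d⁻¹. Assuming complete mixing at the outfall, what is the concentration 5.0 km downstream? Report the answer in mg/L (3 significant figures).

0.275 mg/L

180 ML/d = 2.083 m³/s.
4.0 µg/L = 0.004 mg/L.
After complete mixing, C₀ = (2.083·1.6 + 9.36·0.004) / 11.44 = 0.2946 mg/L.
Travel time t = 5000 m / 0.69 m/s = 7246 s = 0.08387 d.
C = 0.2946·exp(−0.80·0.08387) = 0.2946·0.9351 = 0.2754 mg/L.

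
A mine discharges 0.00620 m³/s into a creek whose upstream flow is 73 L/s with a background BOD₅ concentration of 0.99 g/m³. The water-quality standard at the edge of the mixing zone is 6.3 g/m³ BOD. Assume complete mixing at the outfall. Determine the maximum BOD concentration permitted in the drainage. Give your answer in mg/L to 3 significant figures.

73 L/s = 0.073 m³/s.
Mass balance: 6.3·0.0792 = 0.0062·Cₑ + 0.073·0.99.
Cₑ = (0.499 − 0.07227) / 0.0062 = 68.82 mg/L.

68.8 mg/L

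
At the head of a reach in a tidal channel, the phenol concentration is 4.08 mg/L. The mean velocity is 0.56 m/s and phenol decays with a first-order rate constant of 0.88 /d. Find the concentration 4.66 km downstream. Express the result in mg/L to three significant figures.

Travel time t = 4.66 km / 0.56 m/s = 4660/0.56 = 8321 s = 0.09631 d.
First-order decay: C = 4.08·exp(−0.88·0.09631) = 4.08·0.9187 = 3.748 mg/L.

3.75 mg/L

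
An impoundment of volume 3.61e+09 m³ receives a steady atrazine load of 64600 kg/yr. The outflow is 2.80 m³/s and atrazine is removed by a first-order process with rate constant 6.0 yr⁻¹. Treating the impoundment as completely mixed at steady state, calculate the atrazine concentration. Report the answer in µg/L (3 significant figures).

Outflow Q = 2.80 m³/s × 3.156e+07 s/yr = 8.836e+07 m³/yr.
Steady-state CSTR mass balance: W = Q·C + k·V·C, so C = W/(Q + kV).
Q + kV = 8.836e+07 + 6.0·3.61e+09 = 2.175e+10 m³/yr.
C = 64600/2.175e+10 = 2.97e-06 kg/m³ = 0.00297 mg/L = 2.97 µg/L.

2.97 µg/L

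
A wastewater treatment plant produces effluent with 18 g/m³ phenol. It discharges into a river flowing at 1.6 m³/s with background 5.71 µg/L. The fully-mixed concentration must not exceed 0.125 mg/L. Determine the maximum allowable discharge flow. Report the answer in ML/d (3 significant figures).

0.923 ML/d

5.71 µg/L = 0.00571 mg/L.
Mass balance at complete mixing: C_std·(Q_w + Q_r) = Q_w·C_e + Q_r·C_b.
Rearranging, Q_w = Q_r·(C_std − C_b)/(C_e − C_std) = 1.6·(0.125 − 0.00571) / (18 − 0.125) = 0.01068 m³/s.
= 0.9226 ML/d.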